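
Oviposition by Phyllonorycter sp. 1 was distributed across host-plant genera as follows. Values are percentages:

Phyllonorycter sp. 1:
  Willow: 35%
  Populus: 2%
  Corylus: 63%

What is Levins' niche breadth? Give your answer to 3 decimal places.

Convert percentages to proportions (divide by 100).
Σpᵢ² = 0.35² + 0.02² + 0.63² = 0.1225 + 0.0004 + 0.3969 = 0.5198
B = 1 / 0.5198 = 1.92382

1.924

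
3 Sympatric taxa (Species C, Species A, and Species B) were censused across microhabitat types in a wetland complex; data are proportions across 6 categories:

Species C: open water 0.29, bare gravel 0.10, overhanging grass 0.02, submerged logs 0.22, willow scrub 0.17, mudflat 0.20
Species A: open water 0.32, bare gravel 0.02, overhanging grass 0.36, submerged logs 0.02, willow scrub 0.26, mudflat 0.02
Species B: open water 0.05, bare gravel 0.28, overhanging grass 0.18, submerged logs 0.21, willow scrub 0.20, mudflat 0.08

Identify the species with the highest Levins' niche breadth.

Σp_Cᵢ² = 0.29² + 0.10² + 0.02² + 0.22² + 0.17² + 0.20² = 0.0841 + 0.0100 + 0.0004 + 0.0484 + 0.0289 + 0.0400 = 0.2118
B_C = 1 / 0.2118 = 4.7214
Σp_Aᵢ² = 0.32² + 0.02² + 0.36² + 0.02² + 0.26² + 0.02² = 0.1024 + 0.0004 + 0.1296 + 0.0004 + 0.0676 + 0.0004 = 0.3008
B_A = 1 / 0.3008 = 3.3245
Σp_Bᵢ² = 0.05² + 0.28² + 0.18² + 0.21² + 0.20² + 0.08² = 0.0025 + 0.0784 + 0.0324 + 0.0441 + 0.0400 + 0.0064 = 0.2038
B_B = 1 / 0.2038 = 4.9068
Highest B → broadest niche (most generalist): Species B (B = 4.91).

Species B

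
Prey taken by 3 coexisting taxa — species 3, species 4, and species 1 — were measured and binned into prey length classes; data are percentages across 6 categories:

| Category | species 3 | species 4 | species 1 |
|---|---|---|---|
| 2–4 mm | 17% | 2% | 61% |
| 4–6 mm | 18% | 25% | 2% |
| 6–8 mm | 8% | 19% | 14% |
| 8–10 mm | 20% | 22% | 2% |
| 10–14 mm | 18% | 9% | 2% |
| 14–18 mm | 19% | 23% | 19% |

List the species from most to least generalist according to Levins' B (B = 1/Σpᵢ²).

species 3 > species 4 > species 1

Convert percentages to proportions (divide by 100).
Σp_3ᵢ² = 0.17² + 0.18² + 0.08² + 0.20² + 0.18² + 0.19² = 0.0289 + 0.0324 + 0.0064 + 0.0400 + 0.0324 + 0.0361 = 0.1762
B_3 = 1 / 0.1762 = 5.6754
Σp_4ᵢ² = 0.02² + 0.25² + 0.19² + 0.22² + 0.09² + 0.23² = 0.0004 + 0.0625 + 0.0361 + 0.0484 + 0.0081 + 0.0529 = 0.2084
B_4 = 1 / 0.2084 = 4.7985
Σp_1ᵢ² = 0.61² + 0.02² + 0.14² + 0.02² + 0.02² + 0.19² = 0.3721 + 0.0004 + 0.0196 + 0.0004 + 0.0004 + 0.0361 = 0.4290
B_1 = 1 / 0.4290 = 2.3310
Ranking by B (broadest → narrowest): species 3 (5.68) > species 4 (4.80) > species 1 (2.33)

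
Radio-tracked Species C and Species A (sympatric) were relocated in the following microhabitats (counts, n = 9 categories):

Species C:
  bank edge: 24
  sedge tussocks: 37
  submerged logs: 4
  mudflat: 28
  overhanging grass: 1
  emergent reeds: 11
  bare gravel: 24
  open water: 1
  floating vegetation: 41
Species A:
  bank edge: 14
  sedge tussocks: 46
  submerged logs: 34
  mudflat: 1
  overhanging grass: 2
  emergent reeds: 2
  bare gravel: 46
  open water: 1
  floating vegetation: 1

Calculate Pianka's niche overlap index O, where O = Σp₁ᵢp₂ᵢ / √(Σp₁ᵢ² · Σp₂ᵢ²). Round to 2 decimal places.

Proportions for Species C (n=171): 24/171=0.1404, 37/171=0.2164, 4/171=0.0234, 28/171=0.1637, 1/171=0.0058, 11/171=0.0643, 24/171=0.1404, 1/171=0.0058, 41/171=0.2398
Proportions for Species A (n=147): 14/147=0.0952, 46/147=0.3129, 34/147=0.2313, 1/147=0.0068, 2/147=0.0136, 2/147=0.0136, 46/147=0.3129, 1/147=0.0068, 1/147=0.0068
Σ p₁ᵢp₂ᵢ = 0.013366 + 0.067712 + 0.005412 + 0.001113 + 0.000079 + 0.000874 + 0.043931 + 0.000039 + 0.001631 = 0.134157
Σp_1ᵢ² = 0.1404² + 0.2164² + 0.0234² + 0.1637² + 0.0058² + 0.0643² + 0.1404² + 0.0058² + 0.2398² = 0.019712 + 0.046829 + 0.000548 + 0.026798 + 0.000034 + 0.004134 + 0.019712 + 0.000034 + 0.057504 = 0.175305
Σp_2ᵢ² = 0.0952² + 0.3129² + 0.2313² + 0.0068² + 0.0136² + 0.0136² + 0.3129² + 0.0068² + 0.0068² = 0.009063 + 0.097906 + 0.053500 + 0.000046 + 0.000185 + 0.000185 + 0.097906 + 0.000046 + 0.000046 = 0.258883
O = 0.134157 / √(0.175305 × 0.258883) = 0.134157 / 0.2130340 = 0.6297

0.63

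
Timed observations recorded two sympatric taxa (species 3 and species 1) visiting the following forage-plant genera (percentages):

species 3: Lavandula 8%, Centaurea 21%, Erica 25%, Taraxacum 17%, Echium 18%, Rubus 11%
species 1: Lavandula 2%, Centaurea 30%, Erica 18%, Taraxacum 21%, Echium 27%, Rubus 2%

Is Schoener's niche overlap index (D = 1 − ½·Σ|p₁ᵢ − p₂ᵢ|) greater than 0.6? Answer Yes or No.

Yes

Convert percentages to proportions (divide by 100).
Σ|p₁ᵢ − p₂ᵢ| = 0.06 + 0.09 + 0.07 + 0.04 + 0.09 + 0.09 = 0.44
D = 1 − ½ × 0.44 = 1 − 0.220 = 0.7800
D = 0.7800 > 0.6 → Yes.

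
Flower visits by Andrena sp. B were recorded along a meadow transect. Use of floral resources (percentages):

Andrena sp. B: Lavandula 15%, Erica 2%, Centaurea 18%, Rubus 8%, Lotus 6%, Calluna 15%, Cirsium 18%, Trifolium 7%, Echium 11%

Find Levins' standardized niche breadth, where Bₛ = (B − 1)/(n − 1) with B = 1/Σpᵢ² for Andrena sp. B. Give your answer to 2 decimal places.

Convert percentages to proportions (divide by 100).
Σpᵢ² = 0.15² + 0.02² + 0.18² + 0.08² + 0.06² + 0.15² + 0.18² + 0.07² + 0.11² = 0.0225 + 0.0004 + 0.0324 + 0.0064 + 0.0036 + 0.0225 + 0.0324 + 0.0049 + 0.0121 = 0.1372
B = 1 / 0.1372 = 7.2886
Bₛ = (B − 1)/(n − 1) = (7.2886 − 1)/(9 − 1) = 6.2886/8 = 0.7861

0.79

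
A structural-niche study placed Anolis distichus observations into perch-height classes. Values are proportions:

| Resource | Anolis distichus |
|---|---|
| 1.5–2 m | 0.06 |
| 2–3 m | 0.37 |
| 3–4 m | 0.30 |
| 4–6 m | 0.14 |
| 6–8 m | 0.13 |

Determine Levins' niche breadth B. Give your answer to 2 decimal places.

3.75

Σpᵢ² = 0.06² + 0.37² + 0.30² + 0.14² + 0.13² = 0.0036 + 0.1369 + 0.0900 + 0.0196 + 0.0169 = 0.2670
B = 1 / 0.2670 = 3.7453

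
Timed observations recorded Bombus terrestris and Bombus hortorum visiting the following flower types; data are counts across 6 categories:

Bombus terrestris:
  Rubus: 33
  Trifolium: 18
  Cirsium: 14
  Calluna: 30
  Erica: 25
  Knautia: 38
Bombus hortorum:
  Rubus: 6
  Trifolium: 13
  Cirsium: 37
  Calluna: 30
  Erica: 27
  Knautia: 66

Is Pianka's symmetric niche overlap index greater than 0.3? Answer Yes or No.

Proportions for Bombus terrestris (n=158): 33/158=0.2089, 18/158=0.1139, 14/158=0.0886, 30/158=0.1899, 25/158=0.1582, 38/158=0.2405
Proportions for Bombus hortorum (n=179): 6/179=0.0335, 13/179=0.0726, 37/179=0.2067, 30/179=0.1676, 27/179=0.1508, 66/179=0.3687
Σ p₁ᵢp₂ᵢ = 0.006998 + 0.008269 + 0.018314 + 0.031827 + 0.023857 + 0.088672 = 0.177937
Σp_1ᵢ² = 0.2089² + 0.1139² + 0.0886² + 0.1899² + 0.1582² + 0.2405² = 0.043639 + 0.012973 + 0.007850 + 0.036062 + 0.025027 + 0.057840 = 0.183391
Σp_2ᵢ² = 0.0335² + 0.0726² + 0.2067² + 0.1676² + 0.1508² + 0.3687² = 0.001122 + 0.005271 + 0.042725 + 0.028090 + 0.022741 + 0.135940 = 0.235889
O = 0.177937 / √(0.183391 × 0.235889) = 0.177937 / 0.2079902 = 0.8555
O = 0.8555 > 0.3 → Yes.

Yes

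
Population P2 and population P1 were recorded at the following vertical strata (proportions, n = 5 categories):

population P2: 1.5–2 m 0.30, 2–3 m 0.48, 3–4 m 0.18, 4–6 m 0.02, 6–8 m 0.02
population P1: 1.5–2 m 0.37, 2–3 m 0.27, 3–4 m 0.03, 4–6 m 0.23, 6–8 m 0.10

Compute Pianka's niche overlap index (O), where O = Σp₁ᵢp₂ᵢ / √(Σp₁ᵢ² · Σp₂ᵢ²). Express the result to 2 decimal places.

Σ p₁ᵢp₂ᵢ = 0.1110 + 0.1296 + 0.0054 + 0.0046 + 0.0020 = 0.2526
Σp_1ᵢ² = 0.30² + 0.48² + 0.18² + 0.02² + 0.02² = 0.0900 + 0.2304 + 0.0324 + 0.0004 + 0.0004 = 0.3536
Σp_2ᵢ² = 0.37² + 0.27² + 0.03² + 0.23² + 0.10² = 0.1369 + 0.0729 + 0.0009 + 0.0529 + 0.0100 = 0.2736
O = 0.2526 / √(0.3536 × 0.2736) = 0.2526 / 0.31104 = 0.8121

0.81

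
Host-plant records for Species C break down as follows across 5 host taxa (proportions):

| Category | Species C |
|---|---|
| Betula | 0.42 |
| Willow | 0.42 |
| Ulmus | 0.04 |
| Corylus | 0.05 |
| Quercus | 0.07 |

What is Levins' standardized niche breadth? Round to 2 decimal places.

0.44

Σpᵢ² = 0.42² + 0.42² + 0.04² + 0.05² + 0.07² = 0.1764 + 0.1764 + 0.0016 + 0.0025 + 0.0049 = 0.3618
B = 1 / 0.3618 = 2.7640
Bₛ = (B − 1)/(n − 1) = (2.7640 − 1)/(5 − 1) = 1.7640/4 = 0.4410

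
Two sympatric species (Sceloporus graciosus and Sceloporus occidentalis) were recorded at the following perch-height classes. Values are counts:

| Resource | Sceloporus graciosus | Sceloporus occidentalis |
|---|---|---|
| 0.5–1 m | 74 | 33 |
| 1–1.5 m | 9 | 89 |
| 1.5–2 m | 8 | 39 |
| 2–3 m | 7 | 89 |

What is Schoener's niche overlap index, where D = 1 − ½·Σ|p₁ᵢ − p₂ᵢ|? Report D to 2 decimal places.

Proportions for Sceloporus graciosus (n=98): 74/98=0.7551, 9/98=0.0918, 8/98=0.0816, 7/98=0.0714
Proportions for Sceloporus occidentalis (n=250): 33/250=0.1320, 89/250=0.3560, 39/250=0.1560, 89/250=0.3560
Σ|p₁ᵢ − p₂ᵢ| = 0.6231 + 0.2642 + 0.0744 + 0.2846 = 1.2463
D = 1 − ½ × 1.2463 = 1 − 0.62315 = 0.37685

0.38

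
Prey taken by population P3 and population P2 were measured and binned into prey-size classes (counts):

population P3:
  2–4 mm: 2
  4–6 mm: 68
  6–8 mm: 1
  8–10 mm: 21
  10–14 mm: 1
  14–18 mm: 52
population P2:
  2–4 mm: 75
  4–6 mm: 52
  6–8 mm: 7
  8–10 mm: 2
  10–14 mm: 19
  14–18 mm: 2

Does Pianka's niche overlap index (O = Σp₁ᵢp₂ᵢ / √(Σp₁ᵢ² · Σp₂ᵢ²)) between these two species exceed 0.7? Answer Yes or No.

No

Proportions for population P3 (n=145): 2/145=0.0138, 68/145=0.4690, 1/145=0.0069, 21/145=0.1448, 1/145=0.0069, 52/145=0.3586
Proportions for population P2 (n=157): 75/157=0.4777, 52/157=0.3312, 7/157=0.0446, 2/157=0.0127, 19/157=0.1210, 2/157=0.0127
Σ p₁ᵢp₂ᵢ = 0.006592 + 0.155333 + 0.000308 + 0.001839 + 0.000835 + 0.004554 = 0.169461
Σp_1ᵢ² = 0.0138² + 0.4690² + 0.0069² + 0.1448² + 0.0069² + 0.3586² = 0.000190 + 0.219961 + 0.000048 + 0.020967 + 0.000048 + 0.128594 = 0.369808
Σp_2ᵢ² = 0.4777² + 0.3312² + 0.0446² + 0.0127² + 0.1210² + 0.0127² = 0.228197 + 0.109693 + 0.001989 + 0.000161 + 0.014641 + 0.000161 = 0.354842
O = 0.169461 / √(0.369808 × 0.354842) = 0.169461 / 0.3622477 = 0.4678
O = 0.4678 < 0.7 → No.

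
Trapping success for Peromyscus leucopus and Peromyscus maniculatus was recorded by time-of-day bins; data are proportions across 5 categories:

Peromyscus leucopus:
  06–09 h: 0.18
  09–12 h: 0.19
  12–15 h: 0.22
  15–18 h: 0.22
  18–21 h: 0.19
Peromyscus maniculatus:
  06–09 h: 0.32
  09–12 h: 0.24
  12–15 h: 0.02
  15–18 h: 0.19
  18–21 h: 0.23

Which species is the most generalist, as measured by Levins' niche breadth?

Peromyscus leucopus

Σp_leucᵢ² = 0.18² + 0.19² + 0.22² + 0.22² + 0.19² = 0.0324 + 0.0361 + 0.0484 + 0.0484 + 0.0361 = 0.2014
B_leuc = 1 / 0.2014 = 4.9652
Σp_maniᵢ² = 0.32² + 0.24² + 0.02² + 0.19² + 0.23² = 0.1024 + 0.0576 + 0.0004 + 0.0361 + 0.0529 = 0.2494
B_mani = 1 / 0.2494 = 4.0096
Highest B → broadest niche (most generalist): Peromyscus leucopus (B = 4.97).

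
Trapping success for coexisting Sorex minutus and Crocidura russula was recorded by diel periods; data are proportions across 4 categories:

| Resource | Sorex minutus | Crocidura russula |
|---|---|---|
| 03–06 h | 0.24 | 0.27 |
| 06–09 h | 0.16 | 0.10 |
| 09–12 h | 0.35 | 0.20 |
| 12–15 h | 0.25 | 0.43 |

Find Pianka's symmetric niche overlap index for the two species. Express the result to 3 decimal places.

0.899

Σ p₁ᵢp₂ᵢ = 0.0648 + 0.0160 + 0.0700 + 0.1075 = 0.2583
Σp_1ᵢ² = 0.24² + 0.16² + 0.35² + 0.25² = 0.0576 + 0.0256 + 0.1225 + 0.0625 = 0.2682
Σp_2ᵢ² = 0.27² + 0.10² + 0.20² + 0.43² = 0.0729 + 0.0100 + 0.0400 + 0.1849 = 0.3078
O = 0.2583 / √(0.2682 × 0.3078) = 0.2583 / 0.287319 = 0.89900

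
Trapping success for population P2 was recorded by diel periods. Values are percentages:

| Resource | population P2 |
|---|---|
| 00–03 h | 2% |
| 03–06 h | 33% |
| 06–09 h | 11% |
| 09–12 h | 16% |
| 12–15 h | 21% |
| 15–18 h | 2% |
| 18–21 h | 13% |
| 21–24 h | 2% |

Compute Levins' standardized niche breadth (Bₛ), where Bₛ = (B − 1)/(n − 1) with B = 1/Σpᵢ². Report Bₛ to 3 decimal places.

0.541

Convert percentages to proportions (divide by 100).
Σpᵢ² = 0.02² + 0.33² + 0.11² + 0.16² + 0.21² + 0.02² + 0.13² + 0.02² = 0.0004 + 0.1089 + 0.0121 + 0.0256 + 0.0441 + 0.0004 + 0.0169 + 0.0004 = 0.2088
B = 1 / 0.2088 = 4.78927
Bₛ = (B − 1)/(n − 1) = (4.78927 − 1)/(8 − 1) = 3.78927/7 = 0.54132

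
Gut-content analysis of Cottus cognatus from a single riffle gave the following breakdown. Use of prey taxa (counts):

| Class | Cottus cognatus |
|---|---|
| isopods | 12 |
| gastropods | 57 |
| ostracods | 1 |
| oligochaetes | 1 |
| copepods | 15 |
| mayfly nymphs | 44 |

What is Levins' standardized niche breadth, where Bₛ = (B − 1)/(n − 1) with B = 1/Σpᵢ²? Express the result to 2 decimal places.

Proportions for Cottus cognatus (n=130): 12/130=0.0923, 57/130=0.4385, 1/130=0.0077, 1/130=0.0077, 15/130=0.1154, 44/130=0.3385
Σpᵢ² = 0.0923² + 0.4385² + 0.0077² + 0.0077² + 0.1154² + 0.3385² = 0.008519 + 0.192282 + 0.000059 + 0.000059 + 0.013317 + 0.114582 = 0.328818
B = 1 / 0.328818 = 3.0412
Bₛ = (B − 1)/(n − 1) = (3.0412 − 1)/(6 − 1) = 2.0412/5 = 0.4082

0.41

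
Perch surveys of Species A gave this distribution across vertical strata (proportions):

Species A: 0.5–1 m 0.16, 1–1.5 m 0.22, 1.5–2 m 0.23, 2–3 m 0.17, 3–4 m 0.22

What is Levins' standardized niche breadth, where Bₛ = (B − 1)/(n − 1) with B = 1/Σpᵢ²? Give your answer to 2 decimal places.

Σpᵢ² = 0.16² + 0.22² + 0.23² + 0.17² + 0.22² = 0.0256 + 0.0484 + 0.0529 + 0.0289 + 0.0484 = 0.2042
B = 1 / 0.2042 = 4.8972
Bₛ = (B − 1)/(n − 1) = (4.8972 − 1)/(5 − 1) = 3.8972/4 = 0.9743

0.97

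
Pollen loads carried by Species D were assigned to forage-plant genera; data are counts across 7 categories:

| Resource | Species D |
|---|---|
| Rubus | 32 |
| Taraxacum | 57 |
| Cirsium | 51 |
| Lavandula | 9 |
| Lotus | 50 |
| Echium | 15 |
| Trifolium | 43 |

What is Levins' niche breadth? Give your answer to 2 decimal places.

5.73

Proportions for Species D (n=257): 32/257=0.1245, 57/257=0.2218, 51/257=0.1984, 9/257=0.0350, 50/257=0.1946, 15/257=0.0584, 43/257=0.1673
Σpᵢ² = 0.1245² + 0.2218² + 0.1984² + 0.0350² + 0.1946² + 0.0584² + 0.1673² = 0.015500 + 0.049195 + 0.039363 + 0.001225 + 0.037869 + 0.003411 + 0.027989 = 0.174552
B = 1 / 0.174552 = 5.7290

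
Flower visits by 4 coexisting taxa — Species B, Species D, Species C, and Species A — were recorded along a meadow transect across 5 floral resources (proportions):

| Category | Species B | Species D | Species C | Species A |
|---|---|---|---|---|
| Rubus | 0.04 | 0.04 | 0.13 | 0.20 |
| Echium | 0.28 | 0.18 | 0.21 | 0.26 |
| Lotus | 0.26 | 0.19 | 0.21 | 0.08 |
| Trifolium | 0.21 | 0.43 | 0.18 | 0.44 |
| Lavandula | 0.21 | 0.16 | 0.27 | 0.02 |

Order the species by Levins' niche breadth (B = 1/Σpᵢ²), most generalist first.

Species C > Species B > Species D > Species A

Σp_Bᵢ² = 0.04² + 0.28² + 0.26² + 0.21² + 0.21² = 0.0016 + 0.0784 + 0.0676 + 0.0441 + 0.0441 = 0.2358
B_B = 1 / 0.2358 = 4.2409
Σp_Dᵢ² = 0.04² + 0.18² + 0.19² + 0.43² + 0.16² = 0.0016 + 0.0324 + 0.0361 + 0.1849 + 0.0256 = 0.2806
B_D = 1 / 0.2806 = 3.5638
Σp_Cᵢ² = 0.13² + 0.21² + 0.21² + 0.18² + 0.27² = 0.0169 + 0.0441 + 0.0441 + 0.0324 + 0.0729 = 0.2104
B_C = 1 / 0.2104 = 4.7529
Σp_Aᵢ² = 0.20² + 0.26² + 0.08² + 0.44² + 0.02² = 0.0400 + 0.0676 + 0.0064 + 0.1936 + 0.0004 = 0.3080
B_A = 1 / 0.3080 = 3.2468
Ranking by B (broadest → narrowest): Species C (4.75) > Species B (4.24) > Species D (3.56) > Species A (3.25)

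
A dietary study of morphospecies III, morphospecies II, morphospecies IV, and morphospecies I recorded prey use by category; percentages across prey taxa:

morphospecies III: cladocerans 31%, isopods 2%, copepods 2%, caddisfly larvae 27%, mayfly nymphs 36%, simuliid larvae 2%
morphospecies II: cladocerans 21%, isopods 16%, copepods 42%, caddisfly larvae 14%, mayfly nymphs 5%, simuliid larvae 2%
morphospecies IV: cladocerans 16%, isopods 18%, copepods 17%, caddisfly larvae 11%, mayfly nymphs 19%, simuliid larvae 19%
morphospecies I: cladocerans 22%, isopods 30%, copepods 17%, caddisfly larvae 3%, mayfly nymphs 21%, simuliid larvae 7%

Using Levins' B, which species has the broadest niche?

Convert percentages to proportions (divide by 100).
Σp_IIIᵢ² = 0.31² + 0.02² + 0.02² + 0.27² + 0.36² + 0.02² = 0.0961 + 0.0004 + 0.0004 + 0.0729 + 0.1296 + 0.0004 = 0.2998
B_III = 1 / 0.2998 = 3.3356
Σp_IIᵢ² = 0.21² + 0.16² + 0.42² + 0.14² + 0.05² + 0.02² = 0.0441 + 0.0256 + 0.1764 + 0.0196 + 0.0025 + 0.0004 = 0.2686
B_II = 1 / 0.2686 = 3.7230
Σp_IVᵢ² = 0.16² + 0.18² + 0.17² + 0.11² + 0.19² + 0.19² = 0.0256 + 0.0324 + 0.0289 + 0.0121 + 0.0361 + 0.0361 = 0.1712
B_IV = 1 / 0.1712 = 5.8411
Σp_Iᵢ² = 0.22² + 0.30² + 0.17² + 0.03² + 0.21² + 0.07² = 0.0484 + 0.0900 + 0.0289 + 0.0009 + 0.0441 + 0.0049 = 0.2172
B_I = 1 / 0.2172 = 4.6041
Highest B → broadest niche (most generalist): morphospecies IV (B = 5.84).

morphospecies IV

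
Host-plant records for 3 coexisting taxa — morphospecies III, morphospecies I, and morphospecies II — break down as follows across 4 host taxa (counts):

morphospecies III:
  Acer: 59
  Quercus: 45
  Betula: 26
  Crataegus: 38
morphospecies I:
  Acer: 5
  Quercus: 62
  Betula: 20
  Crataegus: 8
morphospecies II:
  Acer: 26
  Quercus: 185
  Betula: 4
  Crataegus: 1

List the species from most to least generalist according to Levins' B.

morphospecies III > morphospecies I > morphospecies II

Proportions for morphospecies III (n=168): 59/168=0.3512, 45/168=0.2679, 26/168=0.1548, 38/168=0.2262
Proportions for morphospecies I (n=95): 5/95=0.0526, 62/95=0.6526, 20/95=0.2105, 8/95=0.0842
Proportions for morphospecies II (n=216): 26/216=0.1204, 185/216=0.8565, 4/216=0.0185, 1/216=0.0046
Σp_IIIᵢ² = 0.3512² + 0.2679² + 0.1548² + 0.2262² = 0.123341 + 0.071770 + 0.023963 + 0.051166 = 0.270240
B_III = 1 / 0.270240 = 3.7004
Σp_Iᵢ² = 0.0526² + 0.6526² + 0.2105² + 0.0842² = 0.002767 + 0.425887 + 0.044310 + 0.007090 = 0.480054
B_I = 1 / 0.480054 = 2.0831
Σp_IIᵢ² = 0.1204² + 0.8565² + 0.0185² + 0.0046² = 0.014496 + 0.733592 + 0.000342 + 0.000021 = 0.748451
B_II = 1 / 0.748451 = 1.3361
Ranking by B (broadest → narrowest): morphospecies III (3.70) > morphospecies I (2.08) > morphospecies II (1.34)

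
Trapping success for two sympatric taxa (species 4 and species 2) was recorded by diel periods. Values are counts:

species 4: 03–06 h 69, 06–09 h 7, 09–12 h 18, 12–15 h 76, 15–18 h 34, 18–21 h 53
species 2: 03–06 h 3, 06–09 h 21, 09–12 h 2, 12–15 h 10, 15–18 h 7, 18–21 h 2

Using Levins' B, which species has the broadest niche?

species 4

Proportions for species 4 (n=257): 69/257=0.2685, 7/257=0.0272, 18/257=0.0700, 76/257=0.2957, 34/257=0.1323, 53/257=0.2062
Proportions for species 2 (n=45): 3/45=0.0667, 21/45=0.4667, 2/45=0.0444, 10/45=0.2222, 7/45=0.1556, 2/45=0.0444
Σp_4ᵢ² = 0.2685² + 0.0272² + 0.0700² + 0.2957² + 0.1323² + 0.2062² = 0.072092 + 0.000740 + 0.004900 + 0.087438 + 0.017503 + 0.042518 = 0.225191
B_4 = 1 / 0.225191 = 4.4407
Σp_2ᵢ² = 0.0667² + 0.4667² + 0.0444² + 0.2222² + 0.1556² + 0.0444² = 0.004449 + 0.217809 + 0.001971 + 0.049373 + 0.024211 + 0.001971 = 0.299784
B_2 = 1 / 0.299784 = 3.3357
Highest B → broadest niche (most generalist): species 4 (B = 4.44).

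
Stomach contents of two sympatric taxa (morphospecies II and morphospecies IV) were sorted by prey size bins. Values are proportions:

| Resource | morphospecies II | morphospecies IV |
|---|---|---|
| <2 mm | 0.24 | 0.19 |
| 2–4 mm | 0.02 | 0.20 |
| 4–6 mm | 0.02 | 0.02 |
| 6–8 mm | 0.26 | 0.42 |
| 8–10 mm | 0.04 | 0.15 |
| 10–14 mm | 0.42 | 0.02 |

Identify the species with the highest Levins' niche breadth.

Σp_IIᵢ² = 0.24² + 0.02² + 0.02² + 0.26² + 0.04² + 0.42² = 0.0576 + 0.0004 + 0.0004 + 0.0676 + 0.0016 + 0.1764 = 0.3040
B_II = 1 / 0.3040 = 3.2895
Σp_IVᵢ² = 0.19² + 0.20² + 0.02² + 0.42² + 0.15² + 0.02² = 0.0361 + 0.0400 + 0.0004 + 0.1764 + 0.0225 + 0.0004 = 0.2758
B_IV = 1 / 0.2758 = 3.6258
Highest B → broadest niche (most generalist): morphospecies IV (B = 3.63).

morphospecies IV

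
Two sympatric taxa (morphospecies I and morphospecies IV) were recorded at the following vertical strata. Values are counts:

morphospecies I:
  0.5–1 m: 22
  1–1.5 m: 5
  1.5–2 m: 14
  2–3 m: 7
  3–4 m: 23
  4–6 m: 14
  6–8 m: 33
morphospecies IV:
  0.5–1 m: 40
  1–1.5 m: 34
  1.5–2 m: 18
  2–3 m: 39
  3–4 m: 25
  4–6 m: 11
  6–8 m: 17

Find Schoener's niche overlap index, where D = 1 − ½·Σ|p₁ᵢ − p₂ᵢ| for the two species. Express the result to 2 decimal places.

Proportions for morphospecies I (n=118): 22/118=0.1864, 5/118=0.0424, 14/118=0.1186, 7/118=0.0593, 23/118=0.1949, 14/118=0.1186, 33/118=0.2797
Proportions for morphospecies IV (n=184): 40/184=0.2174, 34/184=0.1848, 18/184=0.0978, 39/184=0.2120, 25/184=0.1359, 11/184=0.0598, 17/184=0.0924
Σ|p₁ᵢ − p₂ᵢ| = 0.0310 + 0.1424 + 0.0208 + 0.1527 + 0.0590 + 0.0588 + 0.1873 = 0.6520
D = 1 − ½ × 0.6520 = 1 − 0.32600 = 0.67400

0.67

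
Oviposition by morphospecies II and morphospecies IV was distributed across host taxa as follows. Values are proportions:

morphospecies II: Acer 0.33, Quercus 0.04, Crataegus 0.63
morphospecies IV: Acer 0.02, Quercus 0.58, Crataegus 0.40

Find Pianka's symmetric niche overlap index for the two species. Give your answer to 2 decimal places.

Σ p₁ᵢp₂ᵢ = 0.0066 + 0.0232 + 0.2520 = 0.2818
Σp_1ᵢ² = 0.33² + 0.04² + 0.63² = 0.1089 + 0.0016 + 0.3969 = 0.5074
Σp_2ᵢ² = 0.02² + 0.58² + 0.40² = 0.0004 + 0.3364 + 0.1600 = 0.4968
O = 0.2818 / √(0.5074 × 0.4968) = 0.2818 / 0.50207 = 0.5613

0.56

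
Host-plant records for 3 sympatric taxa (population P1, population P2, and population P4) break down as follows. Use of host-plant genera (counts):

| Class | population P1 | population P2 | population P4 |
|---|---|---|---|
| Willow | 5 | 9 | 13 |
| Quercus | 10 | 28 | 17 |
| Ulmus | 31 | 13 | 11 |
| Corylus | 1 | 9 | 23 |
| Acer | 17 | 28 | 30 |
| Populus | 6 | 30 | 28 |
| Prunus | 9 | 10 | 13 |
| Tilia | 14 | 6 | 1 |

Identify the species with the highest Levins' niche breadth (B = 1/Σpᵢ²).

Proportions for population P1 (n=93): 5/93=0.0538, 10/93=0.1075, 31/93=0.3333, 1/93=0.0108, 17/93=0.1828, 6/93=0.0645, 9/93=0.0968, 14/93=0.1505
Proportions for population P2 (n=133): 9/133=0.0677, 28/133=0.2105, 13/133=0.0977, 9/133=0.0677, 28/133=0.2105, 30/133=0.2256, 10/133=0.0752, 6/133=0.0451
Proportions for population P4 (n=136): 13/136=0.0956, 17/136=0.1250, 11/136=0.0809, 23/136=0.1691, 30/136=0.2206, 28/136=0.2059, 13/136=0.0956, 1/136=0.0074
Σp_P1ᵢ² = 0.0538² + 0.1075² + 0.3333² + 0.0108² + 0.1828² + 0.0645² + 0.0968² + 0.1505² = 0.002894 + 0.011556 + 0.111089 + 0.000117 + 0.033416 + 0.004160 + 0.009370 + 0.022650 = 0.195252
B_P1 = 1 / 0.195252 = 5.1216
Σp_P2ᵢ² = 0.0677² + 0.2105² + 0.0977² + 0.0677² + 0.2105² + 0.2256² + 0.0752² + 0.0451² = 0.004583 + 0.044310 + 0.009545 + 0.004583 + 0.044310 + 0.050895 + 0.005655 + 0.002034 = 0.165915
B_P2 = 1 / 0.165915 = 6.0272
Σp_P4ᵢ² = 0.0956² + 0.1250² + 0.0809² + 0.1691² + 0.2206² + 0.2059² + 0.0956² + 0.0074² = 0.009139 + 0.015625 + 0.006545 + 0.028595 + 0.048664 + 0.042395 + 0.009139 + 0.000055 = 0.160157
B_P4 = 1 / 0.160157 = 6.2439
Highest B → broadest niche (most generalist): population P4 (B = 6.24).

population P4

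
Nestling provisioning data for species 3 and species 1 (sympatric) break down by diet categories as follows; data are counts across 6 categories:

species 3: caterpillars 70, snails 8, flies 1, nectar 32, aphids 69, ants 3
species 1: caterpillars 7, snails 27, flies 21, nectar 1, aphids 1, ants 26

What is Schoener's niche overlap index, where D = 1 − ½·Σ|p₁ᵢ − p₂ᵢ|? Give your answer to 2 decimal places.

0.17

Proportions for species 3 (n=183): 70/183=0.3825, 8/183=0.0437, 1/183=0.0055, 32/183=0.1749, 69/183=0.3770, 3/183=0.0164
Proportions for species 1 (n=83): 7/83=0.0843, 27/83=0.3253, 21/83=0.2530, 1/83=0.0120, 1/83=0.0120, 26/83=0.3133
Σ|p₁ᵢ − p₂ᵢ| = 0.2982 + 0.2816 + 0.2475 + 0.1629 + 0.3650 + 0.2969 = 1.6521
D = 1 − ½ × 1.6521 = 1 − 0.82605 = 0.17395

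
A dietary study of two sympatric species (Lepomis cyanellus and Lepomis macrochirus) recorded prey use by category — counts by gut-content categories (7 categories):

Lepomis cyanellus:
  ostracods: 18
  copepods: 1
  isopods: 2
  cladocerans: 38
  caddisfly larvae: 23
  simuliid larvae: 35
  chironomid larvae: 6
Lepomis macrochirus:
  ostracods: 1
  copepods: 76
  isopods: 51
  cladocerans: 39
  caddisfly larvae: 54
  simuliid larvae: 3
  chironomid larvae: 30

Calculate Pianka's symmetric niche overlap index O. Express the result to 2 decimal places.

0.46

Proportions for Lepomis cyanellus (n=123): 18/123=0.1463, 1/123=0.0081, 2/123=0.0163, 38/123=0.3089, 23/123=0.1870, 35/123=0.2846, 6/123=0.0488
Proportions for Lepomis macrochirus (n=254): 1/254=0.0039, 76/254=0.2992, 51/254=0.2008, 39/254=0.1535, 54/254=0.2126, 3/254=0.0118, 30/254=0.1181
Σ p₁ᵢp₂ᵢ = 0.000571 + 0.002424 + 0.003273 + 0.047416 + 0.039756 + 0.003358 + 0.005763 = 0.102561
Σp_1ᵢ² = 0.1463² + 0.0081² + 0.0163² + 0.3089² + 0.1870² + 0.2846² + 0.0488² = 0.021404 + 0.000066 + 0.000266 + 0.095419 + 0.034969 + 0.080997 + 0.002381 = 0.235502
Σp_2ᵢ² = 0.0039² + 0.2992² + 0.2008² + 0.1535² + 0.2126² + 0.0118² + 0.1181² = 0.000015 + 0.089521 + 0.040321 + 0.023562 + 0.045199 + 0.000139 + 0.013948 = 0.212705
O = 0.102561 / √(0.235502 × 0.212705) = 0.102561 / 0.2238134 = 0.4582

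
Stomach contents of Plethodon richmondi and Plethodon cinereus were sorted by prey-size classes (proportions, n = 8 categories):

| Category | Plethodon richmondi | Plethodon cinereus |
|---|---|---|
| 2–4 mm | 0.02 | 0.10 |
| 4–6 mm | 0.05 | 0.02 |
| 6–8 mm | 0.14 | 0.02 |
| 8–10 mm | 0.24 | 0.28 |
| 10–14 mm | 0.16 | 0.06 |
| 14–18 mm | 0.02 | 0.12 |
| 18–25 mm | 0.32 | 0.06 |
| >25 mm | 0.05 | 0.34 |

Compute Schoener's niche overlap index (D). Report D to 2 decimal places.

0.49

Σ|p₁ᵢ − p₂ᵢ| = 0.08 + 0.03 + 0.12 + 0.04 + 0.10 + 0.10 + 0.26 + 0.29 = 1.02
D = 1 − ½ × 1.02 = 1 − 0.510 = 0.4900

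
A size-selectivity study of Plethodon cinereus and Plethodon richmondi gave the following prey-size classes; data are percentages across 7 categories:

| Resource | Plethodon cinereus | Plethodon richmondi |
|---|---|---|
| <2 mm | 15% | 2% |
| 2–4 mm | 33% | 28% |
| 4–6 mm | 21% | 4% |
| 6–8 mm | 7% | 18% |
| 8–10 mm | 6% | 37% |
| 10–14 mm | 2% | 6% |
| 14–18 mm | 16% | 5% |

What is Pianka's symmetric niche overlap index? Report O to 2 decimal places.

0.64

Convert percentages to proportions (divide by 100).
Σ p₁ᵢp₂ᵢ = 0.0030 + 0.0924 + 0.0084 + 0.0126 + 0.0222 + 0.0012 + 0.0080 = 0.1478
Σp_1ᵢ² = 0.15² + 0.33² + 0.21² + 0.07² + 0.06² + 0.02² + 0.16² = 0.0225 + 0.1089 + 0.0441 + 0.0049 + 0.0036 + 0.0004 + 0.0256 = 0.2100
Σp_2ᵢ² = 0.02² + 0.28² + 0.04² + 0.18² + 0.37² + 0.06² + 0.05² = 0.0004 + 0.0784 + 0.0016 + 0.0324 + 0.1369 + 0.0036 + 0.0025 = 0.2558
O = 0.1478 / √(0.2100 × 0.2558) = 0.1478 / 0.23177 = 0.6377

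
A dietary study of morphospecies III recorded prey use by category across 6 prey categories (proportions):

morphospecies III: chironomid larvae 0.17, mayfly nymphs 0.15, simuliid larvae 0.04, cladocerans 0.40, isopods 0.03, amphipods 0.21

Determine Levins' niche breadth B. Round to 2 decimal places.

Σpᵢ² = 0.17² + 0.15² + 0.04² + 0.40² + 0.03² + 0.21² = 0.0289 + 0.0225 + 0.0016 + 0.1600 + 0.0009 + 0.0441 = 0.2580
B = 1 / 0.2580 = 3.8760

3.88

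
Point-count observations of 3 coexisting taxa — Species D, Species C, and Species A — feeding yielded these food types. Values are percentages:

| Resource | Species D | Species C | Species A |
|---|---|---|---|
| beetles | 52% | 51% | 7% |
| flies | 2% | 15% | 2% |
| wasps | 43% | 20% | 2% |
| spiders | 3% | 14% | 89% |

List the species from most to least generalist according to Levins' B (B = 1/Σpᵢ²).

Species C > Species D > Species A

Convert percentages to proportions (divide by 100).
Σp_Dᵢ² = 0.52² + 0.02² + 0.43² + 0.03² = 0.2704 + 0.0004 + 0.1849 + 0.0009 = 0.4566
B_D = 1 / 0.4566 = 2.1901
Σp_Cᵢ² = 0.51² + 0.15² + 0.20² + 0.14² = 0.2601 + 0.0225 + 0.0400 + 0.0196 = 0.3422
B_C = 1 / 0.3422 = 2.9223
Σp_Aᵢ² = 0.07² + 0.02² + 0.02² + 0.89² = 0.0049 + 0.0004 + 0.0004 + 0.7921 = 0.7978
B_A = 1 / 0.7978 = 1.2534
Ranking by B (broadest → narrowest): Species C (2.92) > Species D (2.19) > Species A (1.25)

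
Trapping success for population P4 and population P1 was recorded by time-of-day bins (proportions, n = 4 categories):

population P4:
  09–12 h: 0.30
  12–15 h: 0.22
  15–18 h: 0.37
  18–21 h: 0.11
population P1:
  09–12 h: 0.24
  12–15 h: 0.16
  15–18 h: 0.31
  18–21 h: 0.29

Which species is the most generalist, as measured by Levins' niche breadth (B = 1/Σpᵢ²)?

population P1

Σp_P4ᵢ² = 0.30² + 0.22² + 0.37² + 0.11² = 0.0900 + 0.0484 + 0.1369 + 0.0121 = 0.2874
B_P4 = 1 / 0.2874 = 3.4795
Σp_P1ᵢ² = 0.24² + 0.16² + 0.31² + 0.29² = 0.0576 + 0.0256 + 0.0961 + 0.0841 = 0.2634
B_P1 = 1 / 0.2634 = 3.7965
Highest B → broadest niche (most generalist): population P1 (B = 3.80).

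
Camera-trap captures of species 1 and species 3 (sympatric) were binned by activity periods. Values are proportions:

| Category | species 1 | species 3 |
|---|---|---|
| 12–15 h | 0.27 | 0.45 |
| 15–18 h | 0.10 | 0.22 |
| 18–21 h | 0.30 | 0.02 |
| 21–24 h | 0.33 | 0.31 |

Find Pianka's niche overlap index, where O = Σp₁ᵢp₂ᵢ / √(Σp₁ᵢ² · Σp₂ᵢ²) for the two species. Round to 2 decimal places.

Σ p₁ᵢp₂ᵢ = 0.1215 + 0.0220 + 0.0060 + 0.1023 = 0.2518
Σp_1ᵢ² = 0.27² + 0.10² + 0.30² + 0.33² = 0.0729 + 0.0100 + 0.0900 + 0.1089 = 0.2818
Σp_2ᵢ² = 0.45² + 0.22² + 0.02² + 0.31² = 0.2025 + 0.0484 + 0.0004 + 0.0961 = 0.3474
O = 0.2518 / √(0.2818 × 0.3474) = 0.2518 / 0.31289 = 0.8048

0.80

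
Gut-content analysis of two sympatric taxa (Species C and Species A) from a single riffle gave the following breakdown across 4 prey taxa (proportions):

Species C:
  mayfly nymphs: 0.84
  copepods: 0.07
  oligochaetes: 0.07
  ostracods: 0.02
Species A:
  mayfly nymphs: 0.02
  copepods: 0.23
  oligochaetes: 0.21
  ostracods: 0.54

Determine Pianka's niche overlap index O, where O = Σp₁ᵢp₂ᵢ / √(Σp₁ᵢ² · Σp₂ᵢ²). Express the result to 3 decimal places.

Σ p₁ᵢp₂ᵢ = 0.0168 + 0.0161 + 0.0147 + 0.0108 = 0.0584
Σp_1ᵢ² = 0.84² + 0.07² + 0.07² + 0.02² = 0.7056 + 0.0049 + 0.0049 + 0.0004 = 0.7158
Σp_2ᵢ² = 0.02² + 0.23² + 0.21² + 0.54² = 0.0004 + 0.0529 + 0.0441 + 0.2916 = 0.3890
O = 0.0584 / √(0.7158 × 0.3890) = 0.0584 / 0.527680 = 0.11067

0.111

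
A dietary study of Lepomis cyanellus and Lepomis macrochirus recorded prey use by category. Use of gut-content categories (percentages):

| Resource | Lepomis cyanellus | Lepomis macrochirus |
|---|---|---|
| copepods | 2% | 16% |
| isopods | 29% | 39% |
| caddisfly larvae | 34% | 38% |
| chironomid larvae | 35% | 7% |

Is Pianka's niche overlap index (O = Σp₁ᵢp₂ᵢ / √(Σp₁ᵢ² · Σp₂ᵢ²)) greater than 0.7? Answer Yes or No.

Yes

Convert percentages to proportions (divide by 100).
Σ p₁ᵢp₂ᵢ = 0.0032 + 0.1131 + 0.1292 + 0.0245 = 0.2700
Σp_1ᵢ² = 0.02² + 0.29² + 0.34² + 0.35² = 0.0004 + 0.0841 + 0.1156 + 0.1225 = 0.3226
Σp_2ᵢ² = 0.16² + 0.39² + 0.38² + 0.07² = 0.0256 + 0.1521 + 0.1444 + 0.0049 = 0.3270
O = 0.2700 / √(0.3226 × 0.3270) = 0.2700 / 0.32479 = 0.8313
O = 0.8313 > 0.7 → Yes.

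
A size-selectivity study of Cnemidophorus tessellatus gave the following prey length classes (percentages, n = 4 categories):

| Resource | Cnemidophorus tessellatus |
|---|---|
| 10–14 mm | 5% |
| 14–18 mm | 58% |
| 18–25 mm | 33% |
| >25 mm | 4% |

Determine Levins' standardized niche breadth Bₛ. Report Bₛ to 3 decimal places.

0.408

Convert percentages to proportions (divide by 100).
Σpᵢ² = 0.05² + 0.58² + 0.33² + 0.04² = 0.0025 + 0.3364 + 0.1089 + 0.0016 = 0.4494
B = 1 / 0.4494 = 2.22519
Bₛ = (B − 1)/(n − 1) = (2.22519 − 1)/(4 − 1) = 1.22519/3 = 0.40840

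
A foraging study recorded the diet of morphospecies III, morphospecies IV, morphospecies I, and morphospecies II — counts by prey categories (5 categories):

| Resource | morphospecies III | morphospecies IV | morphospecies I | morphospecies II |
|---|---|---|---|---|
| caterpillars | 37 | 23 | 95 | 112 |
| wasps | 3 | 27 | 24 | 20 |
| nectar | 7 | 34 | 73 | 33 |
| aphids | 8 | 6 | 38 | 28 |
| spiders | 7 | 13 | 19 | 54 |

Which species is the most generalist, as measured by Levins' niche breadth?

Proportions for morphospecies III (n=62): 37/62=0.5968, 3/62=0.0484, 7/62=0.1129, 8/62=0.1290, 7/62=0.1129
Proportions for morphospecies IV (n=103): 23/103=0.2233, 27/103=0.2621, 34/103=0.3301, 6/103=0.0583, 13/103=0.1262
Proportions for morphospecies I (n=249): 95/249=0.3815, 24/249=0.0964, 73/249=0.2932, 38/249=0.1526, 19/249=0.0763
Proportions for morphospecies II (n=247): 112/247=0.4534, 20/247=0.0810, 33/247=0.1336, 28/247=0.1134, 54/247=0.2186
Σp_IIIᵢ² = 0.5968² + 0.0484² + 0.1129² + 0.1290² + 0.1129² = 0.356170 + 0.002343 + 0.012746 + 0.016641 + 0.012746 = 0.400646
B_III = 1 / 0.400646 = 2.4960
Σp_IVᵢ² = 0.2233² + 0.2621² + 0.3301² + 0.0583² + 0.1262² = 0.049863 + 0.068696 + 0.108966 + 0.003399 + 0.015926 = 0.246850
B_IV = 1 / 0.246850 = 4.0510
Σp_Iᵢ² = 0.3815² + 0.0964² + 0.2932² + 0.1526² + 0.0763² = 0.145542 + 0.009293 + 0.085966 + 0.023287 + 0.005822 = 0.269910
B_I = 1 / 0.269910 = 3.7049
Σp_IIᵢ² = 0.4534² + 0.0810² + 0.1336² + 0.1134² + 0.2186² = 0.205572 + 0.006561 + 0.017849 + 0.012860 + 0.047786 = 0.290628
B_II = 1 / 0.290628 = 3.4408
Highest B → broadest niche (most generalist): morphospecies IV (B = 4.05).

morphospecies IV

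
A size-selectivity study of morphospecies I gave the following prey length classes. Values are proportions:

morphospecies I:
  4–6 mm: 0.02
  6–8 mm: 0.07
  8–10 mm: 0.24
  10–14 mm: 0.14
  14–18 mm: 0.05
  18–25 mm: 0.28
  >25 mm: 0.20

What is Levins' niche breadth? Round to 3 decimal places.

Σpᵢ² = 0.02² + 0.07² + 0.24² + 0.14² + 0.05² + 0.28² + 0.20² = 0.0004 + 0.0049 + 0.0576 + 0.0196 + 0.0025 + 0.0784 + 0.0400 = 0.2034
B = 1 / 0.2034 = 4.91642

4.916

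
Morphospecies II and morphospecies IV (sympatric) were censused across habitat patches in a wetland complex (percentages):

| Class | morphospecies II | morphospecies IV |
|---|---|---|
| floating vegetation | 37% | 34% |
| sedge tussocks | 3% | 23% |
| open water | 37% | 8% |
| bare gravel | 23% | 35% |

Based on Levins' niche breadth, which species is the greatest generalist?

morphospecies IV

Convert percentages to proportions (divide by 100).
Σp_IIᵢ² = 0.37² + 0.03² + 0.37² + 0.23² = 0.1369 + 0.0009 + 0.1369 + 0.0529 = 0.3276
B_II = 1 / 0.3276 = 3.0525
Σp_IVᵢ² = 0.34² + 0.23² + 0.08² + 0.35² = 0.1156 + 0.0529 + 0.0064 + 0.1225 = 0.2974
B_IV = 1 / 0.2974 = 3.3625
Highest B → broadest niche (most generalist): morphospecies IV (B = 3.36).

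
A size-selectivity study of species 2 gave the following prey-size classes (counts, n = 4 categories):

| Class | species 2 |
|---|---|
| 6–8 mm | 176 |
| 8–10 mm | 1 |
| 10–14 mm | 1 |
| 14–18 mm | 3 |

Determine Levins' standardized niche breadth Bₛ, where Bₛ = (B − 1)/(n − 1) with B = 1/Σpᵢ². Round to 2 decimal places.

0.02

Proportions for species 2 (n=181): 176/181=0.9724, 1/181=0.0055, 1/181=0.0055, 3/181=0.0166
Σpᵢ² = 0.9724² + 0.0055² + 0.0055² + 0.0166² = 0.945562 + 0.000030 + 0.000030 + 0.000276 = 0.945898
B = 1 / 0.945898 = 1.0572
Bₛ = (B − 1)/(n − 1) = (1.0572 − 1)/(4 − 1) = 0.0572/3 = 0.0191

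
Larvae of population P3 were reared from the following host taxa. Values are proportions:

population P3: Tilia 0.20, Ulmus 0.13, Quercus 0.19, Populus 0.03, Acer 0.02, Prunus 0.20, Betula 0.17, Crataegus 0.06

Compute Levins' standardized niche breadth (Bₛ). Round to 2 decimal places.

0.71

Σpᵢ² = 0.20² + 0.13² + 0.19² + 0.03² + 0.02² + 0.20² + 0.17² + 0.06² = 0.0400 + 0.0169 + 0.0361 + 0.0009 + 0.0004 + 0.0400 + 0.0289 + 0.0036 = 0.1668
B = 1 / 0.1668 = 5.9952
Bₛ = (B − 1)/(n − 1) = (5.9952 − 1)/(8 − 1) = 4.9952/7 = 0.7136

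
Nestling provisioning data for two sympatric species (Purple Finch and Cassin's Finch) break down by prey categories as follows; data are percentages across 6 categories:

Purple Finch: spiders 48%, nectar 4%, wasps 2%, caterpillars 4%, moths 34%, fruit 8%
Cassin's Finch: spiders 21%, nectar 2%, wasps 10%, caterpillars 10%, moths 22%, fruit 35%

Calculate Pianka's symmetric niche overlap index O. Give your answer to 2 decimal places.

0.73

Convert percentages to proportions (divide by 100).
Σ p₁ᵢp₂ᵢ = 0.1008 + 0.0008 + 0.0020 + 0.0040 + 0.0748 + 0.0280 = 0.2104
Σp_1ᵢ² = 0.48² + 0.04² + 0.02² + 0.04² + 0.34² + 0.08² = 0.2304 + 0.0016 + 0.0004 + 0.0016 + 0.1156 + 0.0064 = 0.3560
Σp_2ᵢ² = 0.21² + 0.02² + 0.10² + 0.10² + 0.22² + 0.35² = 0.0441 + 0.0004 + 0.0100 + 0.0100 + 0.0484 + 0.1225 = 0.2354
O = 0.2104 / √(0.3560 × 0.2354) = 0.2104 / 0.28949 = 0.7268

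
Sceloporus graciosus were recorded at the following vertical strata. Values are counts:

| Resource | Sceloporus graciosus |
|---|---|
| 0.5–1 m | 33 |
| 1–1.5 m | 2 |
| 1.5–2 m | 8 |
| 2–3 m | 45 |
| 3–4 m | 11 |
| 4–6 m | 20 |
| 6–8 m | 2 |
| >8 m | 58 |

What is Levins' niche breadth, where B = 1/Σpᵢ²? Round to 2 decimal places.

Proportions for Sceloporus graciosus (n=179): 33/179=0.1844, 2/179=0.0112, 8/179=0.0447, 45/179=0.2514, 11/179=0.0615, 20/179=0.1117, 2/179=0.0112, 58/179=0.3240
Σpᵢ² = 0.1844² + 0.0112² + 0.0447² + 0.2514² + 0.0615² + 0.1117² + 0.0112² + 0.3240² = 0.034003 + 0.000125 + 0.001998 + 0.063202 + 0.003782 + 0.012477 + 0.000125 + 0.104976 = 0.220688
B = 1 / 0.220688 = 4.5313

4.53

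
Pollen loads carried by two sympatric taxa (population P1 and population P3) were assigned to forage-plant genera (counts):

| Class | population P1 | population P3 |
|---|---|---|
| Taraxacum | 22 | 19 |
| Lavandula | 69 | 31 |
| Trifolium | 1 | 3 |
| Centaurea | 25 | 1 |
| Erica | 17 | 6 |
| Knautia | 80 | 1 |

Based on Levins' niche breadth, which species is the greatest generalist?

population P1

Proportions for population P1 (n=214): 22/214=0.1028, 69/214=0.3224, 1/214=0.0047, 25/214=0.1168, 17/214=0.0794, 80/214=0.3738
Proportions for population P3 (n=61): 19/61=0.3115, 31/61=0.5082, 3/61=0.0492, 1/61=0.0164, 6/61=0.0984, 1/61=0.0164
Σp_P1ᵢ² = 0.1028² + 0.3224² + 0.0047² + 0.1168² + 0.0794² + 0.3738² = 0.010568 + 0.103942 + 0.000022 + 0.013642 + 0.006304 + 0.139726 = 0.274204
B_P1 = 1 / 0.274204 = 3.6469
Σp_P3ᵢ² = 0.3115² + 0.5082² + 0.0492² + 0.0164² + 0.0984² + 0.0164² = 0.097032 + 0.258267 + 0.002421 + 0.000269 + 0.009683 + 0.000269 = 0.367941
B_P3 = 1 / 0.367941 = 2.7178
Highest B → broadest niche (most generalist): population P1 (B = 3.65).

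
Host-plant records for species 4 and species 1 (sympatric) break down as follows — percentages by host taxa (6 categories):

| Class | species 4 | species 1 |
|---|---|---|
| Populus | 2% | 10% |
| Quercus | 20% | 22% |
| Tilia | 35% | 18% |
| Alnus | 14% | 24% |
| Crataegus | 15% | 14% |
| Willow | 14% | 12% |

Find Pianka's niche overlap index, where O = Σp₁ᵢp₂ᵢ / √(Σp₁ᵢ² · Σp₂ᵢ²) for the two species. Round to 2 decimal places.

0.89

Convert percentages to proportions (divide by 100).
Σ p₁ᵢp₂ᵢ = 0.0020 + 0.0440 + 0.0630 + 0.0336 + 0.0210 + 0.0168 = 0.1804
Σp_1ᵢ² = 0.02² + 0.20² + 0.35² + 0.14² + 0.15² + 0.14² = 0.0004 + 0.0400 + 0.1225 + 0.0196 + 0.0225 + 0.0196 = 0.2246
Σp_2ᵢ² = 0.10² + 0.22² + 0.18² + 0.24² + 0.14² + 0.12² = 0.0100 + 0.0484 + 0.0324 + 0.0576 + 0.0196 + 0.0144 = 0.1824
O = 0.1804 / √(0.2246 × 0.1824) = 0.1804 / 0.20240 = 0.8913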